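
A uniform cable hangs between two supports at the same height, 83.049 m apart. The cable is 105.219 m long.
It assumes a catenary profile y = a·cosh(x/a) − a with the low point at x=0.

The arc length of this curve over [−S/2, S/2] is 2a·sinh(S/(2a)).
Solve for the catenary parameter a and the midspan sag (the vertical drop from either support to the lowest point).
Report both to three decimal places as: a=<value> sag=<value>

a=34.051 sag=28.617

seed: a₀ = √(S³/(24(L−S))) = √(83.049³/(24·22.170)) = 32.810522
iter 1: u=1.265585  f(a)=+1.845e+00  f'(a)=-1.581e+00  a ← 32.810522 − (+1.845e+00/-1.581e+00) = 33.977625
iter 2: u=1.222113  f(a)=+1.030e-01  f'(a)=-1.409e+00  a ← 33.977625 − (+1.030e-01/-1.409e+00) = 34.050747
iter 3: u=1.219489  f(a)=+3.631e-04  f'(a)=-1.399e+00  a ← 34.050747 − (+3.631e-04/-1.399e+00) = 34.051006
iter 4: u=1.219479  f(a)=+4.548e-09  f'(a)=-1.399e+00  a ← 34.051006 − (+4.548e-09/-1.399e+00) = 34.051006
iter 5: u=1.219479  f(a)=-1.421e-14  f'(a)=-1.399e+00  a ← 34.051006 − (-1.421e-14/-1.399e+00) = 34.051006
converged: |Δa| < 1e-12 after 5 iterations
sag = a·(cosh(S/(2a)) − 1) = 34.051006·(cosh(1.219479) − 1) = 28.616613
T_max/T_min = cosh(S/(2a)) = 1.840404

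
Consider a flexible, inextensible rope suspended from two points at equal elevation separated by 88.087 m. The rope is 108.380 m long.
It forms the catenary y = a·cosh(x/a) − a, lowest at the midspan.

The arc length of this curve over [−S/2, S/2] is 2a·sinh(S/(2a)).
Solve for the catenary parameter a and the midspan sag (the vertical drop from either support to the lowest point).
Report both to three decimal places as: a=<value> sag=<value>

a=38.693 sag=27.893

seed: a₀ = √(S³/(24(L−S))) = √(88.087³/(24·20.293)) = 37.461829
iter 1: u=1.175690  f(a)=+1.450e+00  f'(a)=-1.241e+00  a ← 37.461829 − (+1.450e+00/-1.241e+00) = 38.630132
iter 2: u=1.140133  f(a)=+7.057e-02  f'(a)=-1.123e+00  a ← 38.630132 − (+7.057e-02/-1.123e+00) = 38.692998
iter 3: u=1.138281  f(a)=+1.862e-04  f'(a)=-1.117e+00  a ← 38.692998 − (+1.862e-04/-1.117e+00) = 38.693165
iter 4: u=1.138276  f(a)=+1.304e-09  f'(a)=-1.117e+00  a ← 38.693165 − (+1.304e-09/-1.117e+00) = 38.693165
iter 5: u=1.138276  f(a)=-1.421e-14  f'(a)=-1.117e+00  a ← 38.693165 − (-1.421e-14/-1.117e+00) = 38.693165
converged: |Δa| < 1e-12 after 5 iterations
sag = a·(cosh(S/(2a)) − 1) = 38.693165·(cosh(1.138276) − 1) = 27.892998
T_max/T_min = cosh(S/(2a)) = 1.720877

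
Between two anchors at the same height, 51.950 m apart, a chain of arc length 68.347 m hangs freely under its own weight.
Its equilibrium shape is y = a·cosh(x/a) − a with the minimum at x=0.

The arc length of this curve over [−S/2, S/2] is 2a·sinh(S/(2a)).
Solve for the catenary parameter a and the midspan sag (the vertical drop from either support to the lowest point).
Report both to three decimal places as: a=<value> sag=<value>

seed: a₀ = √(S³/(24(L−S))) = √(51.950³/(24·16.397)) = 18.875154
iter 1: u=1.376148  f(a)=+1.624e+00  f'(a)=-2.089e+00  a ← 18.875154 − (+1.624e+00/-2.089e+00) = 19.652614
iter 2: u=1.321707  f(a)=+1.058e-01  f'(a)=-1.825e+00  a ← 19.652614 − (+1.058e-01/-1.825e+00) = 19.710549
iter 3: u=1.317822  f(a)=+5.173e-04  f'(a)=-1.808e+00  a ← 19.710549 − (+5.173e-04/-1.808e+00) = 19.710835
iter 4: u=1.317803  f(a)=+1.251e-08  f'(a)=-1.808e+00  a ← 19.710835 − (+1.251e-08/-1.808e+00) = 19.710835
iter 5: u=1.317803  f(a)=+1.421e-14  f'(a)=-1.808e+00  a ← 19.710835 − (+1.421e-14/-1.808e+00) = 19.710835
converged: |Δa| < 1e-12 after 5 iterations
sag = a·(cosh(S/(2a)) − 1) = 19.710835·(cosh(1.317803) − 1) = 19.739705
T_max/T_min = cosh(S/(2a)) = 2.001465

a=19.711 sag=19.740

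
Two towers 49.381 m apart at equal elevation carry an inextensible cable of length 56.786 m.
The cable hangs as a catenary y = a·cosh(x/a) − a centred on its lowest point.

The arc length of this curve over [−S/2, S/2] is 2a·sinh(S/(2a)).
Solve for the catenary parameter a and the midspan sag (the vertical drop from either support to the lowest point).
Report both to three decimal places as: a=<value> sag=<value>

seed: a₀ = √(S³/(24(L−S))) = √(49.381³/(24·7.405)) = 26.029850
iter 1: u=0.948546  f(a)=+3.404e-01  f'(a)=-6.218e-01  a ← 26.029850 − (+3.404e-01/-6.218e-01) = 26.577197
iter 2: u=0.929011  f(a)=+1.103e-02  f'(a)=-5.821e-01  a ← 26.577197 − (+1.103e-02/-5.821e-01) = 26.596148
iter 3: u=0.928349  f(a)=+1.245e-05  f'(a)=-5.808e-01  a ← 26.596148 − (+1.245e-05/-5.808e-01) = 26.596169
iter 4: u=0.928348  f(a)=+1.589e-11  f'(a)=-5.808e-01  a ← 26.596169 − (+1.589e-11/-5.808e-01) = 26.596169
iter 5: u=0.928348  f(a)=+1.421e-14  f'(a)=-5.808e-01  a ← 26.596169 − (+1.421e-14/-5.808e-01) = 26.596169
converged: |Δa| < 1e-12 after 5 iterations
sag = a·(cosh(S/(2a)) − 1) = 26.596169·(cosh(0.928348) − 1) = 12.307798
T_max/T_min = cosh(S/(2a)) = 1.462766

a=26.596 sag=12.308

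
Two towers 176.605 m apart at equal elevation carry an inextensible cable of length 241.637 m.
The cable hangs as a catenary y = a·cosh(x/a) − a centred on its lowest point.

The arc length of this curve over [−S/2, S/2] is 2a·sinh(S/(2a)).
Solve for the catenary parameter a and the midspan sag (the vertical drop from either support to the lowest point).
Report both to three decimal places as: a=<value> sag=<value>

seed: a₀ = √(S³/(24(L−S))) = √(176.605³/(24·65.032)) = 59.406685
iter 1: u=1.486407  f(a)=+7.574e+00  f'(a)=-2.713e+00  a ← 59.406685 − (+7.574e+00/-2.713e+00) = 62.198500
iter 2: u=1.419689  f(a)=+5.666e-01  f'(a)=-2.321e+00  a ← 62.198500 − (+5.666e-01/-2.321e+00) = 62.442651
iter 3: u=1.414138  f(a)=+3.738e-03  f'(a)=-2.290e+00  a ← 62.442651 − (+3.738e-03/-2.290e+00) = 62.444284
iter 4: u=1.414101  f(a)=+1.651e-07  f'(a)=-2.290e+00  a ← 62.444284 − (+1.651e-07/-2.290e+00) = 62.444284
iter 5: u=1.414101  f(a)=+0.000e+00  f'(a)=-2.290e+00  a ← 62.444284 − (+0.000e+00/-2.290e+00) = 62.444284
converged: |Δa| < 1e-12 after 5 iterations
sag = a·(cosh(S/(2a)) − 1) = 62.444284·(cosh(1.414101) − 1) = 73.557181
T_max/T_min = cosh(S/(2a)) = 2.177965

a=62.444 sag=73.557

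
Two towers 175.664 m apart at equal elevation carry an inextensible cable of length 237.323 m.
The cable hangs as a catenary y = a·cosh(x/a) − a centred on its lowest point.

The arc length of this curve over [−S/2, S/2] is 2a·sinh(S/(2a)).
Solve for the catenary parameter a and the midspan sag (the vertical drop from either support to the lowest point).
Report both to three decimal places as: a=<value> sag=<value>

a=63.483 sag=71.093

seed: a₀ = √(S³/(24(L−S))) = √(175.664³/(24·61.659)) = 60.522978
iter 1: u=1.451217  f(a)=+6.828e+00  f'(a)=-2.500e+00  a ← 60.522978 − (+6.828e+00/-2.500e+00) = 63.253969
iter 2: u=1.388561  f(a)=+4.894e-01  f'(a)=-2.154e+00  a ← 63.253969 − (+4.894e-01/-2.154e+00) = 63.481200
iter 3: u=1.383591  f(a)=+2.943e-03  f'(a)=-2.128e+00  a ← 63.481200 − (+2.943e-03/-2.128e+00) = 63.482583
iter 4: u=1.383561  f(a)=+1.078e-07  f'(a)=-2.128e+00  a ← 63.482583 − (+1.078e-07/-2.128e+00) = 63.482583
iter 5: u=1.383561  f(a)=+5.684e-14  f'(a)=-2.128e+00  a ← 63.482583 − (+5.684e-14/-2.128e+00) = 63.482583
converged: |Δa| < 1e-12 after 5 iterations
sag = a·(cosh(S/(2a)) − 1) = 63.482583·(cosh(1.383561) − 1) = 71.093009
T_max/T_min = cosh(S/(2a)) = 2.119882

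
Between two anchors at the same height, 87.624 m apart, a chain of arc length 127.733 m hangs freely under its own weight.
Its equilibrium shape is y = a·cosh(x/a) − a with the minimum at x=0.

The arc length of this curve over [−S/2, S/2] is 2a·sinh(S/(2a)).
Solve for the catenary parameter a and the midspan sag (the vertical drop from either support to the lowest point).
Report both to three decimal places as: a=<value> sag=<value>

seed: a₀ = √(S³/(24(L−S))) = √(87.624³/(24·40.109)) = 26.436751
iter 1: u=1.657238  f(a)=+5.882e+00  f'(a)=-3.954e+00  a ← 26.436751 − (+5.882e+00/-3.954e+00) = 27.924485
iter 2: u=1.568946  f(a)=+5.331e-01  f'(a)=-3.267e+00  a ← 27.924485 − (+5.331e-01/-3.267e+00) = 28.087655
iter 3: u=1.559831  f(a)=+5.341e-03  f'(a)=-3.202e+00  a ← 28.087655 − (+5.341e-03/-3.202e+00) = 28.089323
iter 4: u=1.559739  f(a)=+5.481e-07  f'(a)=-3.201e+00  a ← 28.089323 − (+5.481e-07/-3.201e+00) = 28.089323
iter 5: u=1.559739  f(a)=+2.842e-14  f'(a)=-3.201e+00  a ← 28.089323 − (+2.842e-14/-3.201e+00) = 28.089323
converged: |Δa| < 1e-12 after 5 iterations
sag = a·(cosh(S/(2a)) − 1) = 28.089323·(cosh(1.559739) − 1) = 41.681300
T_max/T_min = cosh(S/(2a)) = 2.483884

a=28.089 sag=41.681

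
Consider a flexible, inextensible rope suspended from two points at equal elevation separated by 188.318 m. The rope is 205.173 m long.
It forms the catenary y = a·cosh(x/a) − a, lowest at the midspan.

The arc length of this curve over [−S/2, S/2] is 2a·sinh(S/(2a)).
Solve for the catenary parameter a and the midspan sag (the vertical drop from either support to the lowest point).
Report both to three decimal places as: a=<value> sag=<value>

a=130.180 sag=35.563

seed: a₀ = √(S³/(24(L−S))) = √(188.318³/(24·16.855)) = 128.489533
iter 1: u=0.732815  f(a)=+4.584e-01  f'(a)=-2.767e-01  a ← 128.489533 − (+4.584e-01/-2.767e-01) = 130.146098
iter 2: u=0.723487  f(a)=+9.016e-03  f'(a)=-2.659e-01  a ← 130.146098 − (+9.016e-03/-2.659e-01) = 130.180001
iter 3: u=0.723299  f(a)=+3.643e-06  f'(a)=-2.657e-01  a ← 130.180001 − (+3.643e-06/-2.657e-01) = 130.180015
iter 4: u=0.723298  f(a)=+5.400e-13  f'(a)=-2.657e-01  a ← 130.180015 − (+5.400e-13/-2.657e-01) = 130.180015
converged: |Δa| < 1e-12 after 4 iterations
sag = a·(cosh(S/(2a)) − 1) = 130.180015·(cosh(0.723298) − 1) = 35.563239
T_max/T_min = cosh(S/(2a)) = 1.273185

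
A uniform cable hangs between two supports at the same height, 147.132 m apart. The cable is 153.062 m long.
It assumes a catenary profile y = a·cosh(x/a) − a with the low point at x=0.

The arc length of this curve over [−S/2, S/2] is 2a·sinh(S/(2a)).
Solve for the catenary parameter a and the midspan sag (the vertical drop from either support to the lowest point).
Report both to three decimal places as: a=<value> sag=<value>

seed: a₀ = √(S³/(24(L−S))) = √(147.132³/(24·5.930)) = 149.598673
iter 1: u=0.491756  f(a)=+7.211e-02  f'(a)=-8.121e-02  a ← 149.598673 − (+7.211e-02/-8.121e-02) = 150.486650
iter 2: u=0.488854  f(a)=+6.471e-04  f'(a)=-7.976e-02  a ← 150.486650 − (+6.471e-04/-7.976e-02) = 150.494764
iter 3: u=0.488828  f(a)=+5.316e-08  f'(a)=-7.975e-02  a ← 150.494764 − (+5.316e-08/-7.975e-02) = 150.494764
iter 4: u=0.488828  f(a)=+2.842e-14  f'(a)=-7.975e-02  a ← 150.494764 − (+2.842e-14/-7.975e-02) = 150.494764
converged: |Δa| < 1e-12 after 4 iterations
sag = a·(cosh(S/(2a)) − 1) = 150.494764·(cosh(0.488828) − 1) = 18.341452
T_max/T_min = cosh(S/(2a)) = 1.121874

a=150.495 sag=18.341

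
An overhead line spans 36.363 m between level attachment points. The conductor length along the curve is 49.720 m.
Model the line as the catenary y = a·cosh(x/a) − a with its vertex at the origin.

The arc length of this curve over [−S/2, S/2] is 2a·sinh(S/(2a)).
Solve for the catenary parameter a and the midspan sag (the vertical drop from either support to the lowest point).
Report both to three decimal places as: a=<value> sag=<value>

a=12.872 sag=15.123

seed: a₀ = √(S³/(24(L−S))) = √(36.363³/(24·13.357)) = 12.246993
iter 1: u=1.484568  f(a)=+1.552e+00  f'(a)=-2.701e+00  a ← 12.246993 − (+1.552e+00/-2.701e+00) = 12.821338
iter 2: u=1.418066  f(a)=+1.158e-01  f'(a)=-2.312e+00  a ← 12.821338 − (+1.158e-01/-2.312e+00) = 12.871437
iter 3: u=1.412546  f(a)=+7.605e-04  f'(a)=-2.282e+00  a ← 12.871437 − (+7.605e-04/-2.282e+00) = 12.871770
iter 4: u=1.412510  f(a)=+3.326e-08  f'(a)=-2.281e+00  a ← 12.871770 − (+3.326e-08/-2.281e+00) = 12.871770
iter 5: u=1.412510  f(a)=+7.105e-15  f'(a)=-2.281e+00  a ← 12.871770 − (+7.105e-15/-2.281e+00) = 12.871770
converged: |Δa| < 1e-12 after 5 iterations
sag = a·(cosh(S/(2a)) − 1) = 12.871770·(cosh(1.412510) − 1) = 15.122909
T_max/T_min = cosh(S/(2a)) = 2.174890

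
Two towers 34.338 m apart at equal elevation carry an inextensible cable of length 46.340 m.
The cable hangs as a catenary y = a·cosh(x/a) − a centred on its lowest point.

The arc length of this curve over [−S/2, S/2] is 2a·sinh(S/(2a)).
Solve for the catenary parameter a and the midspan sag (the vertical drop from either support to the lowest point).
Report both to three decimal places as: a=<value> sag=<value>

a=12.433 sag=13.862

seed: a₀ = √(S³/(24(L−S))) = √(34.338³/(24·12.002)) = 11.855778
iter 1: u=1.448155  f(a)=+1.323e+00  f'(a)=-2.482e+00  a ← 11.855778 − (+1.323e+00/-2.482e+00) = 12.388827
iter 2: u=1.385846  f(a)=+9.447e-02  f'(a)=-2.139e+00  a ← 12.388827 − (+9.447e-02/-2.139e+00) = 12.432985
iter 3: u=1.380923  f(a)=+5.634e-04  f'(a)=-2.114e+00  a ← 12.432985 − (+5.634e-04/-2.114e+00) = 12.433251
iter 4: u=1.380894  f(a)=+2.030e-08  f'(a)=-2.114e+00  a ← 12.433251 − (+2.030e-08/-2.114e+00) = 12.433251
iter 5: u=1.380894  f(a)=+7.105e-15  f'(a)=-2.114e+00  a ← 12.433251 − (+7.105e-15/-2.114e+00) = 12.433251
converged: |Δa| < 1e-12 after 5 iterations
sag = a·(cosh(S/(2a)) − 1) = 12.433251·(cosh(1.380894) − 1) = 13.861894
T_max/T_min = cosh(S/(2a)) = 2.114905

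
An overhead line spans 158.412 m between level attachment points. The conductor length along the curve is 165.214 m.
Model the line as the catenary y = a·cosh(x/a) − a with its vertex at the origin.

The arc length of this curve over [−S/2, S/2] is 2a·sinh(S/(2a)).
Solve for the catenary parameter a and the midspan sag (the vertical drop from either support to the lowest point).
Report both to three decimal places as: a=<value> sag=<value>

a=157.043 sag=20.401

seed: a₀ = √(S³/(24(L−S))) = √(158.412³/(24·6.802)) = 156.047991
iter 1: u=0.507575  f(a)=+8.816e-02  f'(a)=-8.945e-02  a ← 156.047991 − (+8.816e-02/-8.945e-02) = 157.033624
iter 2: u=0.504389  f(a)=+8.423e-04  f'(a)=-8.774e-02  a ← 157.033624 − (+8.423e-04/-8.774e-02) = 157.043223
iter 3: u=0.504358  f(a)=+7.852e-08  f'(a)=-8.773e-02  a ← 157.043223 − (+7.852e-08/-8.773e-02) = 157.043224
iter 4: u=0.504358  f(a)=+2.842e-14  f'(a)=-8.773e-02  a ← 157.043224 − (+2.842e-14/-8.773e-02) = 157.043224
converged: |Δa| < 1e-12 after 4 iterations
sag = a·(cosh(S/(2a)) − 1) = 157.043224·(cosh(0.504358) − 1) = 20.401107
T_max/T_min = cosh(S/(2a)) = 1.129908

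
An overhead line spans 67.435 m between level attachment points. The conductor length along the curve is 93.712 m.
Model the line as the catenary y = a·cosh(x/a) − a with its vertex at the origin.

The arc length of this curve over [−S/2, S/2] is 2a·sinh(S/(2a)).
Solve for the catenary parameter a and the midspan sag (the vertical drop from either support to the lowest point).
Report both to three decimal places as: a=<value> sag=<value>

seed: a₀ = √(S³/(24(L−S))) = √(67.435³/(24·26.277)) = 22.051317
iter 1: u=1.529047  f(a)=+3.248e+00  f'(a)=-2.989e+00  a ← 22.051317 − (+3.248e+00/-2.989e+00) = 23.138090
iter 2: u=1.457229  f(a)=+2.556e-01  f'(a)=-2.536e+00  a ← 23.138090 − (+2.556e-01/-2.536e+00) = 23.238889
iter 3: u=1.450908  f(a)=+1.881e-03  f'(a)=-2.498e+00  a ← 23.238889 − (+1.881e-03/-2.498e+00) = 23.239642
iter 4: u=1.450861  f(a)=+1.035e-07  f'(a)=-2.498e+00  a ← 23.239642 − (+1.035e-07/-2.498e+00) = 23.239642
iter 5: u=1.450861  f(a)=-1.421e-14  f'(a)=-2.498e+00  a ← 23.239642 − (-1.421e-14/-2.498e+00) = 23.239642
converged: |Δa| < 1e-12 after 5 iterations
sag = a·(cosh(S/(2a)) − 1) = 23.239642·(cosh(1.450861) − 1) = 29.062994
T_max/T_min = cosh(S/(2a)) = 2.250578

a=23.240 sag=29.063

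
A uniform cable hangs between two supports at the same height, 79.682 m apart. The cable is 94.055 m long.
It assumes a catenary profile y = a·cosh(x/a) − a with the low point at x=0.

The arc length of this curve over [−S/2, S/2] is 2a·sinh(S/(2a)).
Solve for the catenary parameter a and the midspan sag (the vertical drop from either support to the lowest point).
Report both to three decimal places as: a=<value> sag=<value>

seed: a₀ = √(S³/(24(L−S))) = √(79.682³/(24·14.373)) = 38.296669
iter 1: u=1.040325  f(a)=+7.981e-01  f'(a)=-8.351e-01  a ← 38.296669 − (+7.981e-01/-8.351e-01) = 39.252445
iter 2: u=1.014994  f(a)=+3.086e-02  f'(a)=-7.716e-01  a ← 39.252445 − (+3.086e-02/-7.716e-01) = 39.292433
iter 3: u=1.013961  f(a)=+5.022e-05  f'(a)=-7.691e-01  a ← 39.292433 − (+5.022e-05/-7.691e-01) = 39.292498
iter 4: u=1.013959  f(a)=+1.335e-10  f'(a)=-7.691e-01  a ← 39.292498 − (+1.335e-10/-7.691e-01) = 39.292498
iter 5: u=1.013959  f(a)=+1.421e-14  f'(a)=-7.691e-01  a ← 39.292498 − (+1.421e-14/-7.691e-01) = 39.292498
converged: |Δa| < 1e-12 after 5 iterations
sag = a·(cosh(S/(2a)) − 1) = 39.292498·(cosh(1.013959) − 1) = 21.989523
T_max/T_min = cosh(S/(2a)) = 1.559637

a=39.292 sag=21.990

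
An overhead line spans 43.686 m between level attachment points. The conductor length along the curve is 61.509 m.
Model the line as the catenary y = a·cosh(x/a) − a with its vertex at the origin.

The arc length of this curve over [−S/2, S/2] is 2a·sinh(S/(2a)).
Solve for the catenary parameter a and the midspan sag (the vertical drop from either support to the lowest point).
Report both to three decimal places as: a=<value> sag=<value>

seed: a₀ = √(S³/(24(L−S))) = √(43.686³/(24·17.823)) = 13.961028
iter 1: u=1.564570  f(a)=+2.313e+00  f'(a)=-3.235e+00  a ← 13.961028 − (+2.313e+00/-3.235e+00) = 14.675918
iter 2: u=1.488357  f(a)=+1.895e-01  f'(a)=-2.725e+00  a ← 14.675918 − (+1.895e-01/-2.725e+00) = 14.745470
iter 3: u=1.481336  f(a)=+1.524e-03  f'(a)=-2.681e+00  a ← 14.745470 − (+1.524e-03/-2.681e+00) = 14.746039
iter 4: u=1.481279  f(a)=+1.002e-07  f'(a)=-2.681e+00  a ← 14.746039 − (+1.002e-07/-2.681e+00) = 14.746039
iter 5: u=1.481279  f(a)=+0.000e+00  f'(a)=-2.681e+00  a ← 14.746039 − (+0.000e+00/-2.681e+00) = 14.746039
converged: |Δa| < 1e-12 after 5 iterations
sag = a·(cosh(S/(2a)) − 1) = 14.746039·(cosh(1.481279) − 1) = 19.360924
T_max/T_min = cosh(S/(2a)) = 2.312958

a=14.746 sag=19.361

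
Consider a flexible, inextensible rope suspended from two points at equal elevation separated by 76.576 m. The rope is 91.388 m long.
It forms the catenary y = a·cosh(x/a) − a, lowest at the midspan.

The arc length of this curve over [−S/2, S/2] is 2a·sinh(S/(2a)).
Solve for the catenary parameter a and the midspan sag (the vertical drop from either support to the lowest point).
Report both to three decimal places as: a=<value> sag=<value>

a=36.529 sag=21.971

seed: a₀ = √(S³/(24(L−S))) = √(76.576³/(24·14.812)) = 35.540746
iter 1: u=1.077299  f(a)=+8.837e-01  f'(a)=-9.344e-01  a ← 35.540746 − (+8.837e-01/-9.344e-01) = 36.486487
iter 2: u=1.049375  f(a)=+3.650e-02  f'(a)=-8.586e-01  a ← 36.486487 − (+3.650e-02/-8.586e-01) = 36.528997
iter 3: u=1.048154  f(a)=+6.822e-05  f'(a)=-8.554e-01  a ← 36.528997 − (+6.822e-05/-8.554e-01) = 36.529077
iter 4: u=1.048151  f(a)=+2.393e-10  f'(a)=-8.554e-01  a ← 36.529077 − (+2.393e-10/-8.554e-01) = 36.529077
iter 5: u=1.048151  f(a)=-1.421e-14  f'(a)=-8.554e-01  a ← 36.529077 − (-1.421e-14/-8.554e-01) = 36.529077
converged: |Δa| < 1e-12 after 5 iterations
sag = a·(cosh(S/(2a)) − 1) = 36.529077·(cosh(1.048151) − 1) = 21.971479
T_max/T_min = cosh(S/(2a)) = 1.601479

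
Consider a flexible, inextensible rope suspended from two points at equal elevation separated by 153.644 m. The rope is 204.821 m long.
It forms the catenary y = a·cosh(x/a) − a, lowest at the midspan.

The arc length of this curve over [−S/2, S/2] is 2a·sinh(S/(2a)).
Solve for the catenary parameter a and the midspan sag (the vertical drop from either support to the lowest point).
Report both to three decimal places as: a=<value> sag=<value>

seed: a₀ = √(S³/(24(L−S))) = √(153.644³/(24·51.177)) = 54.341344
iter 1: u=1.413693  f(a)=+5.364e+00  f'(a)=-2.288e+00  a ← 54.341344 − (+5.364e+00/-2.288e+00) = 56.685967
iter 2: u=1.355221  f(a)=+3.667e-01  f'(a)=-1.985e+00  a ← 56.685967 − (+3.667e-01/-1.985e+00) = 56.870722
iter 3: u=1.350818  f(a)=+1.992e-03  f'(a)=-1.963e+00  a ← 56.870722 − (+1.992e-03/-1.963e+00) = 56.871737
iter 4: u=1.350794  f(a)=+5.947e-08  f'(a)=-1.963e+00  a ← 56.871737 − (+5.947e-08/-1.963e+00) = 56.871737
iter 5: u=1.350794  f(a)=+0.000e+00  f'(a)=-1.963e+00  a ← 56.871737 − (+0.000e+00/-1.963e+00) = 56.871737
converged: |Δa| < 1e-12 after 5 iterations
sag = a·(cosh(S/(2a)) − 1) = 56.871737·(cosh(1.350794) − 1) = 60.270506
T_max/T_min = cosh(S/(2a)) = 2.059762

a=56.872 sag=60.271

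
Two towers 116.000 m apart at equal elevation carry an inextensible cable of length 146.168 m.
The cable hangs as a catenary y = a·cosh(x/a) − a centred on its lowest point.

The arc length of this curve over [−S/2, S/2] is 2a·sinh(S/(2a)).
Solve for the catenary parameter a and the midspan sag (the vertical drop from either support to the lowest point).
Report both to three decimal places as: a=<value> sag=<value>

a=48.144 sag=39.373

seed: a₀ = √(S³/(24(L−S))) = √(116.000³/(24·30.168)) = 46.431007
iter 1: u=1.249165  f(a)=+2.443e+00  f'(a)=-1.514e+00  a ← 46.431007 − (+2.443e+00/-1.514e+00) = 48.044805
iter 2: u=1.207206  f(a)=+1.332e-01  f'(a)=-1.353e+00  a ← 48.044805 − (+1.332e-01/-1.353e+00) = 48.143220
iter 3: u=1.204739  f(a)=+4.460e-04  f'(a)=-1.344e+00  a ← 48.143220 − (+4.460e-04/-1.344e+00) = 48.143552
iter 4: u=1.204730  f(a)=+5.040e-09  f'(a)=-1.344e+00  a ← 48.143552 − (+5.040e-09/-1.344e+00) = 48.143552
iter 5: u=1.204730  f(a)=+5.684e-14  f'(a)=-1.344e+00  a ← 48.143552 − (+5.684e-14/-1.344e+00) = 48.143552
converged: |Δa| < 1e-12 after 5 iterations
sag = a·(cosh(S/(2a)) − 1) = 48.143552·(cosh(1.204730) − 1) = 39.372576
T_max/T_min = cosh(S/(2a)) = 1.817816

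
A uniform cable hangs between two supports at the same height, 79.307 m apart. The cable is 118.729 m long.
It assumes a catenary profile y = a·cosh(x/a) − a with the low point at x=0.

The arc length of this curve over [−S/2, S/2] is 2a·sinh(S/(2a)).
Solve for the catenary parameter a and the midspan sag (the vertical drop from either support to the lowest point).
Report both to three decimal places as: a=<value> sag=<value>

seed: a₀ = √(S³/(24(L−S))) = √(79.307³/(24·39.422)) = 22.961081
iter 1: u=1.726987  f(a)=+6.314e+00  f'(a)=-4.573e+00  a ← 22.961081 − (+6.314e+00/-4.573e+00) = 24.341717
iter 2: u=1.629035  f(a)=+6.143e-01  f'(a)=-3.723e+00  a ← 24.341717 − (+6.143e-01/-3.723e+00) = 24.506725
iter 3: u=1.618066  f(a)=+7.199e-03  f'(a)=-3.636e+00  a ← 24.506725 − (+7.199e-03/-3.636e+00) = 24.508705
iter 4: u=1.617935  f(a)=+1.014e-06  f'(a)=-3.635e+00  a ← 24.508705 − (+1.014e-06/-3.635e+00) = 24.508705
iter 5: u=1.617935  f(a)=+0.000e+00  f'(a)=-3.635e+00  a ← 24.508705 − (+0.000e+00/-3.635e+00) = 24.508705
converged: |Δa| < 1e-12 after 5 iterations
sag = a·(cosh(S/(2a)) − 1) = 24.508705·(cosh(1.617935) − 1) = 39.716060
T_max/T_min = cosh(S/(2a)) = 2.620488

a=24.509 sag=39.716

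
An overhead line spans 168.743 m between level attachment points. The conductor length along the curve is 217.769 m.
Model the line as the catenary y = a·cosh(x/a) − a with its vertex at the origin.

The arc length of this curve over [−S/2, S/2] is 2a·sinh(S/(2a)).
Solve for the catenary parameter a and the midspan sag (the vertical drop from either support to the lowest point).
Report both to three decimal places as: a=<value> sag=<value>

seed: a₀ = √(S³/(24(L−S))) = √(168.743³/(24·49.026)) = 63.902787
iter 1: u=1.320310  f(a)=+4.455e+00  f'(a)=-1.819e+00  a ← 63.902787 − (+4.455e+00/-1.819e+00) = 66.351768
iter 2: u=1.271579  f(a)=+2.689e-01  f'(a)=-1.606e+00  a ← 66.351768 − (+2.689e-01/-1.606e+00) = 66.519251
iter 3: u=1.268377  f(a)=+1.119e-03  f'(a)=-1.592e+00  a ← 66.519251 − (+1.119e-03/-1.592e+00) = 66.519953
iter 4: u=1.268364  f(a)=+1.955e-08  f'(a)=-1.592e+00  a ← 66.519953 − (+1.955e-08/-1.592e+00) = 66.519953
iter 5: u=1.268364  f(a)=+2.842e-14  f'(a)=-1.592e+00  a ← 66.519953 − (+2.842e-14/-1.592e+00) = 66.519953
converged: |Δa| < 1e-12 after 5 iterations
sag = a·(cosh(S/(2a)) − 1) = 66.519953·(cosh(1.268364) − 1) = 61.076044
T_max/T_min = cosh(S/(2a)) = 1.918161

a=66.520 sag=61.076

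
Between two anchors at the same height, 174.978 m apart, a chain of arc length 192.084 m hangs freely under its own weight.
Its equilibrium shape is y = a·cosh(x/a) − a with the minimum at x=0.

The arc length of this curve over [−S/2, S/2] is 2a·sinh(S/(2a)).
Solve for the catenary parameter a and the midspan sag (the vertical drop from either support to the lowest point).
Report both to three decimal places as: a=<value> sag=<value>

seed: a₀ = √(S³/(24(L−S))) = √(174.978³/(24·17.106)) = 114.233982
iter 1: u=0.765875  f(a)=+5.088e-01  f'(a)=-3.174e-01  a ← 114.233982 − (+5.088e-01/-3.174e-01) = 115.836709
iter 2: u=0.755279  f(a)=+1.090e-02  f'(a)=-3.040e-01  a ← 115.836709 − (+1.090e-02/-3.040e-01) = 115.872586
iter 3: u=0.755045  f(a)=+5.254e-06  f'(a)=-3.037e-01  a ← 115.872586 − (+5.254e-06/-3.037e-01) = 115.872604
iter 4: u=0.755045  f(a)=+1.222e-12  f'(a)=-3.037e-01  a ← 115.872604 − (+1.222e-12/-3.037e-01) = 115.872604
converged: |Δa| < 1e-12 after 4 iterations
sag = a·(cosh(S/(2a)) − 1) = 115.872604·(cosh(0.755045) − 1) = 34.628313
T_max/T_min = cosh(S/(2a)) = 1.298848

a=115.873 sag=34.628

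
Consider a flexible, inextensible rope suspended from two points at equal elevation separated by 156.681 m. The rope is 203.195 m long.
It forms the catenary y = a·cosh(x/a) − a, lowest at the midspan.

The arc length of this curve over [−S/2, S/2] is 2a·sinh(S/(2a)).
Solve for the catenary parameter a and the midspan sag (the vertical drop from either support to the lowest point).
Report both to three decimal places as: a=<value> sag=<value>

seed: a₀ = √(S³/(24(L−S))) = √(156.681³/(24·46.514)) = 58.698505
iter 1: u=1.334625  f(a)=+4.323e+00  f'(a)=-1.886e+00  a ← 58.698505 − (+4.323e+00/-1.886e+00) = 60.990858
iter 2: u=1.284463  f(a)=+2.661e-01  f'(a)=-1.660e+00  a ← 60.990858 − (+2.661e-01/-1.660e+00) = 61.151170
iter 3: u=1.281096  f(a)=+1.155e-03  f'(a)=-1.646e+00  a ← 61.151170 − (+1.155e-03/-1.646e+00) = 61.151872
iter 4: u=1.281081  f(a)=+2.197e-08  f'(a)=-1.646e+00  a ← 61.151872 − (+2.197e-08/-1.646e+00) = 61.151872
iter 5: u=1.281081  f(a)=+0.000e+00  f'(a)=-1.646e+00  a ← 61.151872 − (+0.000e+00/-1.646e+00) = 61.151872
converged: |Δa| < 1e-12 after 5 iterations
sag = a·(cosh(S/(2a)) − 1) = 61.151872·(cosh(1.281081) − 1) = 57.429760
T_max/T_min = cosh(S/(2a)) = 1.939133

a=61.152 sag=57.430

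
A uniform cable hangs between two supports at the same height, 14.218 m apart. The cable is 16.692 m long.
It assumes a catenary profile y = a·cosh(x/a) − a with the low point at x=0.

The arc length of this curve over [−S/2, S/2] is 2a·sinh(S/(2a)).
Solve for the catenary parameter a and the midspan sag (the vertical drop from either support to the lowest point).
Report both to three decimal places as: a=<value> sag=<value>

a=7.132 sag=3.846

seed: a₀ = √(S³/(24(L−S))) = √(14.218³/(24·2.474)) = 6.957485
iter 1: u=1.021777  f(a)=+1.324e-01  f'(a)=-7.882e-01  a ← 6.957485 − (+1.324e-01/-7.882e-01) = 7.125457
iter 2: u=0.997690  f(a)=+4.947e-03  f'(a)=-7.303e-01  a ← 7.125457 − (+4.947e-03/-7.303e-01) = 7.132230
iter 3: u=0.996743  f(a)=+7.498e-06  f'(a)=-7.281e-01  a ← 7.132230 − (+7.498e-06/-7.281e-01) = 7.132241
iter 4: u=0.996741  f(a)=+1.728e-11  f'(a)=-7.281e-01  a ← 7.132241 − (+1.728e-11/-7.281e-01) = 7.132241
iter 5: u=0.996741  f(a)=+0.000e+00  f'(a)=-7.281e-01  a ← 7.132241 − (+0.000e+00/-7.281e-01) = 7.132241
converged: |Δa| < 1e-12 after 5 iterations
sag = a·(cosh(S/(2a)) − 1) = 7.132241·(cosh(0.996741) − 1) = 3.846128
T_max/T_min = cosh(S/(2a)) = 1.539259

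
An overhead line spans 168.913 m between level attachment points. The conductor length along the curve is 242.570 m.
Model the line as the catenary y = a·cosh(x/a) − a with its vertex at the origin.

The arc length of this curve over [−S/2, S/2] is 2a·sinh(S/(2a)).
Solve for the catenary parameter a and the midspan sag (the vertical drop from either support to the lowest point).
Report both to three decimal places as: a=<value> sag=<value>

a=55.335 sag=77.977

seed: a₀ = √(S³/(24(L−S))) = √(168.913³/(24·73.657)) = 52.213401
iter 1: u=1.617525  f(a)=+1.026e+01  f'(a)=-3.632e+00  a ← 52.213401 − (+1.026e+01/-3.632e+00) = 55.037850
iter 2: u=1.534517  f(a)=+8.912e-01  f'(a)=-3.026e+00  a ← 55.037850 − (+8.912e-01/-3.026e+00) = 55.332363
iter 3: u=1.526349  f(a)=+8.140e-03  f'(a)=-2.971e+00  a ← 55.332363 − (+8.140e-03/-2.971e+00) = 55.335103
iter 4: u=1.526273  f(a)=+6.927e-07  f'(a)=-2.970e+00  a ← 55.335103 − (+6.927e-07/-2.970e+00) = 55.335103
iter 5: u=1.526273  f(a)=+0.000e+00  f'(a)=-2.970e+00  a ← 55.335103 − (+0.000e+00/-2.970e+00) = 55.335103
converged: |Δa| < 1e-12 after 5 iterations
sag = a·(cosh(S/(2a)) − 1) = 55.335103·(cosh(1.526273) − 1) = 77.976655
T_max/T_min = cosh(S/(2a)) = 2.409172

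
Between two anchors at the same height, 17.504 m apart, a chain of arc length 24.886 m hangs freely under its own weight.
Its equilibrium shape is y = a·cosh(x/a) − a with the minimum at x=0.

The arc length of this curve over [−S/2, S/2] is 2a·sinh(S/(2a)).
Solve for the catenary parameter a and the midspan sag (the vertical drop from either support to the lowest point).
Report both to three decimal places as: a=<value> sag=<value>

seed: a₀ = √(S³/(24(L−S))) = √(17.504³/(24·7.382)) = 5.501908
iter 1: u=1.590721  f(a)=+9.923e-01  f'(a)=-3.427e+00  a ← 5.501908 − (+9.923e-01/-3.427e+00) = 5.791470
iter 2: u=1.511188  f(a)=+8.372e-02  f'(a)=-2.871e+00  a ← 5.791470 − (+8.372e-02/-2.871e+00) = 5.820630
iter 3: u=1.503617  f(a)=+7.172e-04  f'(a)=-2.822e+00  a ← 5.820630 − (+7.172e-04/-2.822e+00) = 5.820884
iter 4: u=1.503552  f(a)=+5.364e-08  f'(a)=-2.821e+00  a ← 5.820884 − (+5.364e-08/-2.821e+00) = 5.820884
iter 5: u=1.503552  f(a)=+7.105e-15  f'(a)=-2.821e+00  a ← 5.820884 − (+7.105e-15/-2.821e+00) = 5.820884
converged: |Δa| < 1e-12 after 5 iterations
sag = a·(cosh(S/(2a)) − 1) = 5.820884·(cosh(1.503552) − 1) = 7.916326
T_max/T_min = cosh(S/(2a)) = 2.359987

a=5.821 sag=7.916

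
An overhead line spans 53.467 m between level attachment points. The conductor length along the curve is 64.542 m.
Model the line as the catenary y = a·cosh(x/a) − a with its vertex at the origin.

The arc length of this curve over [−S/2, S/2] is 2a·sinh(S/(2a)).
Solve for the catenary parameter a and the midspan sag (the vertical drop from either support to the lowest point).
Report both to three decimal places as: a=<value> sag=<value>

seed: a₀ = √(S³/(24(L−S))) = √(53.467³/(24·11.075)) = 23.980114
iter 1: u=1.114820  f(a)=+7.089e-01  f'(a)=-1.044e+00  a ← 23.980114 − (+7.089e-01/-1.044e+00) = 24.659368
iter 2: u=1.084111  f(a)=+3.124e-02  f'(a)=-9.536e-01  a ← 24.659368 − (+3.124e-02/-9.536e-01) = 24.692127
iter 3: u=1.082673  f(a)=+6.684e-05  f'(a)=-9.495e-01  a ← 24.692127 − (+6.684e-05/-9.495e-01) = 24.692198
iter 4: u=1.082670  f(a)=+3.075e-10  f'(a)=-9.495e-01  a ← 24.692198 − (+3.075e-10/-9.495e-01) = 24.692198
iter 5: u=1.082670  f(a)=-1.421e-14  f'(a)=-9.495e-01  a ← 24.692198 − (-1.421e-14/-9.495e-01) = 24.692198
converged: |Δa| < 1e-12 after 5 iterations
sag = a·(cosh(S/(2a)) − 1) = 24.692198·(cosh(1.082670) − 1) = 15.941804
T_max/T_min = cosh(S/(2a)) = 1.645621

a=24.692 sag=15.942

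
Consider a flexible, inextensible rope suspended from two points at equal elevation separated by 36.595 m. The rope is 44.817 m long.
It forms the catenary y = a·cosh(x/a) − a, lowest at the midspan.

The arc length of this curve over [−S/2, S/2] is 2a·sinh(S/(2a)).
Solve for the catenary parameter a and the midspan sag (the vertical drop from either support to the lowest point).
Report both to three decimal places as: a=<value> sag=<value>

seed: a₀ = √(S³/(24(L−S))) = √(36.595³/(24·8.222)) = 15.759349
iter 1: u=1.161057  f(a)=+5.723e-01  f'(a)=-1.191e+00  a ← 15.759349 − (+5.723e-01/-1.191e+00) = 16.239857
iter 2: u=1.126703  f(a)=+2.722e-02  f'(a)=-1.080e+00  a ← 16.239857 − (+2.722e-02/-1.080e+00) = 16.265054
iter 3: u=1.124958  f(a)=+6.837e-05  f'(a)=-1.075e+00  a ← 16.265054 − (+6.837e-05/-1.075e+00) = 16.265118
iter 4: u=1.124953  f(a)=+4.337e-10  f'(a)=-1.075e+00  a ← 16.265118 − (+4.337e-10/-1.075e+00) = 16.265118
iter 5: u=1.124953  f(a)=+0.000e+00  f'(a)=-1.075e+00  a ← 16.265118 − (+0.000e+00/-1.075e+00) = 16.265118
converged: |Δa| < 1e-12 after 5 iterations
sag = a·(cosh(S/(2a)) − 1) = 16.265118·(cosh(1.124953) − 1) = 11.424139
T_max/T_min = cosh(S/(2a)) = 1.702370

a=16.265 sag=11.424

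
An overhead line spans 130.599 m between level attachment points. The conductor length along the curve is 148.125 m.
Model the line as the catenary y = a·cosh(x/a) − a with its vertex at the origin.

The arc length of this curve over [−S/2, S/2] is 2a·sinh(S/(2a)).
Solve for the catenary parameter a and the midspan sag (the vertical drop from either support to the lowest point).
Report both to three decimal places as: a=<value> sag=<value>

seed: a₀ = √(S³/(24(L−S))) = √(130.599³/(24·17.526)) = 72.771739
iter 1: u=0.897319  f(a)=+7.193e-01  f'(a)=-5.216e-01  a ← 72.771739 − (+7.193e-01/-5.216e-01) = 74.150726
iter 2: u=0.880632  f(a)=+2.095e-02  f'(a)=-4.916e-01  a ← 74.150726 − (+2.095e-02/-4.916e-01) = 74.193350
iter 3: u=0.880126  f(a)=+1.897e-05  f'(a)=-4.907e-01  a ← 74.193350 − (+1.897e-05/-4.907e-01) = 74.193389
iter 4: u=0.880126  f(a)=+1.558e-11  f'(a)=-4.907e-01  a ← 74.193389 − (+1.558e-11/-4.907e-01) = 74.193389
converged: |Δa| < 1e-12 after 4 iterations
sag = a·(cosh(S/(2a)) − 1) = 74.193389·(cosh(0.880126) − 1) = 30.639396
T_max/T_min = cosh(S/(2a)) = 1.412967

a=74.193 sag=30.639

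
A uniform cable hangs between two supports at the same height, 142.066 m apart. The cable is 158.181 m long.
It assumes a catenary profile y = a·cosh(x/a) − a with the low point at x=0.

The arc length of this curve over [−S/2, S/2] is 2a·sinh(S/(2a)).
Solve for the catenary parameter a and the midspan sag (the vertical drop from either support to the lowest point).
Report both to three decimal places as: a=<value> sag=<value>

a=87.530 sag=30.439

seed: a₀ = √(S³/(24(L−S))) = √(142.066³/(24·16.115)) = 86.102241
iter 1: u=0.824984  f(a)=+5.574e-01  f'(a)=-4.004e-01  a ← 86.102241 − (+5.574e-01/-4.004e-01) = 87.494168
iter 2: u=0.811860  f(a)=+1.380e-02  f'(a)=-3.808e-01  a ← 87.494168 − (+1.380e-02/-3.808e-01) = 87.530415
iter 3: u=0.811524  f(a)=+8.942e-06  f'(a)=-3.803e-01  a ← 87.530415 − (+8.942e-06/-3.803e-01) = 87.530438
iter 4: u=0.811523  f(a)=+3.752e-12  f'(a)=-3.803e-01  a ← 87.530438 − (+3.752e-12/-3.803e-01) = 87.530438
converged: |Δa| < 1e-12 after 4 iterations
sag = a·(cosh(S/(2a)) − 1) = 87.530438·(cosh(0.811523) − 1) = 30.439409
T_max/T_min = cosh(S/(2a)) = 1.347758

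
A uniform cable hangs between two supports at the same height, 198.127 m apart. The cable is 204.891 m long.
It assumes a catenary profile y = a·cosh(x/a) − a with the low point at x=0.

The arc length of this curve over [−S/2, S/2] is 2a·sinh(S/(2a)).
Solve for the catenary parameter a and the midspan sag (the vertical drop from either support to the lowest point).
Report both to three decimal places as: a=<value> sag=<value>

seed: a₀ = √(S³/(24(L−S))) = √(198.127³/(24·6.764)) = 218.881005
iter 1: u=0.452591  f(a)=+6.962e-02  f'(a)=-6.308e-02  a ← 218.881005 − (+6.962e-02/-6.308e-02) = 219.984596
iter 2: u=0.450320  f(a)=+5.300e-04  f'(a)=-6.212e-02  a ← 219.984596 − (+5.300e-04/-6.212e-02) = 219.993128
iter 3: u=0.450303  f(a)=+3.125e-08  f'(a)=-6.212e-02  a ← 219.993128 − (+3.125e-08/-6.212e-02) = 219.993129
iter 4: u=0.450303  f(a)=+5.684e-14  f'(a)=-6.212e-02  a ← 219.993129 − (+5.684e-14/-6.212e-02) = 219.993129
converged: |Δa| < 1e-12 after 4 iterations
sag = a·(cosh(S/(2a)) − 1) = 219.993129·(cosh(0.450303) − 1) = 22.683729
T_max/T_min = cosh(S/(2a)) = 1.103111

a=219.993 sag=22.684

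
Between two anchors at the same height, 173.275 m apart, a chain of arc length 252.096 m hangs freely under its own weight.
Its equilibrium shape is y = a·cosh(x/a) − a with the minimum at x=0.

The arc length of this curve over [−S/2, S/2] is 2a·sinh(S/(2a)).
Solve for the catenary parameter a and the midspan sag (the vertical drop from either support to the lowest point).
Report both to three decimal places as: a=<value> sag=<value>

a=55.701 sag=82.106

seed: a₀ = √(S³/(24(L−S))) = √(173.275³/(24·78.821)) = 52.441761
iter 1: u=1.652071  f(a)=+1.148e+01  f'(a)=-3.911e+00  a ← 52.441761 − (+1.148e+01/-3.911e+00) = 55.378018
iter 2: u=1.564475  f(a)=+1.035e+00  f'(a)=-3.235e+00  a ← 55.378018 − (+1.035e+00/-3.235e+00) = 55.697968
iter 3: u=1.555488  f(a)=+1.025e-02  f'(a)=-3.171e+00  a ← 55.697968 − (+1.025e-02/-3.171e+00) = 55.701200
iter 4: u=1.555397  f(a)=+1.027e-06  f'(a)=-3.170e+00  a ← 55.701200 − (+1.027e-06/-3.170e+00) = 55.701200
iter 5: u=1.555397  f(a)=+0.000e+00  f'(a)=-3.170e+00  a ← 55.701200 − (+0.000e+00/-3.170e+00) = 55.701200
converged: |Δa| < 1e-12 after 5 iterations
sag = a·(cosh(S/(2a)) − 1) = 55.701200·(cosh(1.555397) − 1) = 82.105628
T_max/T_min = cosh(S/(2a)) = 2.474037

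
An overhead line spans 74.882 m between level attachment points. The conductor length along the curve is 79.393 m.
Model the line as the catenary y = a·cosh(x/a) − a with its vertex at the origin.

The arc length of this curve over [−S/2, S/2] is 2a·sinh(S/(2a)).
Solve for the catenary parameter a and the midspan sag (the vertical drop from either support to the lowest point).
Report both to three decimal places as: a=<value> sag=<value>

a=62.832 sag=11.489

seed: a₀ = √(S³/(24(L−S))) = √(74.882³/(24·4.511)) = 62.276489
iter 1: u=0.601206  f(a)=+8.223e-02  f'(a)=-1.502e-01  a ← 62.276489 − (+8.223e-02/-1.502e-01) = 62.824051
iter 2: u=0.595966  f(a)=+1.097e-03  f'(a)=-1.462e-01  a ← 62.824051 − (+1.097e-03/-1.462e-01) = 62.831556
iter 3: u=0.595895  f(a)=+2.012e-07  f'(a)=-1.461e-01  a ← 62.831556 − (+2.012e-07/-1.461e-01) = 62.831557
iter 4: u=0.595895  f(a)=+2.842e-14  f'(a)=-1.461e-01  a ← 62.831557 − (+2.842e-14/-1.461e-01) = 62.831557
converged: |Δa| < 1e-12 after 4 iterations
sag = a·(cosh(S/(2a)) − 1) = 62.831557·(cosh(0.595895) − 1) = 11.489481
T_max/T_min = cosh(S/(2a)) = 1.182862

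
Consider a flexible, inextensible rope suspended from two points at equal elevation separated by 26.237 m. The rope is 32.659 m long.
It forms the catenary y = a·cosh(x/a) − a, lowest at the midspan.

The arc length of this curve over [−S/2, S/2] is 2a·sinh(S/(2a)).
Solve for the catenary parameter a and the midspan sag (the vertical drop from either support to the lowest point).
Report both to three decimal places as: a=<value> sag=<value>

seed: a₀ = √(S³/(24(L−S))) = √(26.237³/(24·6.422)) = 10.825064
iter 1: u=1.211863  f(a)=+4.884e-01  f'(a)=-1.370e+00  a ← 10.825064 − (+4.884e-01/-1.370e+00) = 11.181523
iter 2: u=1.173230  f(a)=+2.516e-02  f'(a)=-1.232e+00  a ← 11.181523 − (+2.516e-02/-1.232e+00) = 11.201942
iter 3: u=1.171092  f(a)=+7.481e-05  f'(a)=-1.225e+00  a ← 11.201942 − (+7.481e-05/-1.225e+00) = 11.202003
iter 4: u=1.171085  f(a)=+6.657e-10  f'(a)=-1.225e+00  a ← 11.202003 − (+6.657e-10/-1.225e+00) = 11.202003
iter 5: u=1.171085  f(a)=+7.105e-15  f'(a)=-1.225e+00  a ← 11.202003 − (+7.105e-15/-1.225e+00) = 11.202003
converged: |Δa| < 1e-12 after 5 iterations
sag = a·(cosh(S/(2a)) − 1) = 11.202003·(cosh(1.171085) − 1) = 8.600457
T_max/T_min = cosh(S/(2a)) = 1.767761

a=11.202 sag=8.600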